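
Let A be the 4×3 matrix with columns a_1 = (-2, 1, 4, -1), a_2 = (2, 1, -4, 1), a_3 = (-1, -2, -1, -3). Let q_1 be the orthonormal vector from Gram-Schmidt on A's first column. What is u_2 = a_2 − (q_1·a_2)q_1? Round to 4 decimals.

u_2 = (0.1818, 1.9091, -0.3636, 0.0909)

a_1 = (-2, 1, 4, -1); ‖a_1‖ = 4.6904, so q_1 = (-0.4264, 0.2132, 0.8528, -0.2132).
q_1·a_2 = (-0.4264)·2 + 0.2132·1 + 0.8528·(-4) + (-0.2132)·1 = -4.2640.
u_2 = a_2 + 4.2640·q_1 = (0.1818, 1.9091, -0.3636, 0.0909).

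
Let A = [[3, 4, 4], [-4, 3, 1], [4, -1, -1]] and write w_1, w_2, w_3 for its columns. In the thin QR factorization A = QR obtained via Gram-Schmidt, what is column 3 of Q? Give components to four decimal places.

q_3 = (0.2469, -0.5864, -0.7715)

w_1 = (3, -4, 4); ‖w_1‖ = 6.4031, so q_1 = (0.4685, -0.6247, 0.6247).
q_1·w_2 = 0.4685·4 + (-0.6247)·3 + 0.6247·(-1) = -0.6247.
u_2 = w_2 + 0.6247·q_1 = (4.2927, 2.6098, -0.6098).
‖u_2‖ = 5.0606, so q_2 = (0.8483, 0.5157, -0.1205).
q_1·w_3 = 0.4685·4 + (-0.6247)·1 + 0.6247·(-1) = 0.6247; q_2·w_3 = 0.8483·4 + 0.5157·1 + (-0.1205)·(-1) = 4.0292.
u_3 = w_3 − 0.6247·q_1 − 4.0292·q_2 = (0.2895, -0.6876, -0.9048).
‖u_3‖ = 1.1727, so q_3 = (0.2469, -0.5864, -0.7715).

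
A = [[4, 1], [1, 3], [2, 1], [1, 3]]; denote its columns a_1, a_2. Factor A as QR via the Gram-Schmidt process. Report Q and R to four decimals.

Q = [[0.8528, -0.3222], [0.2132, 0.6692], [0.4264, -0.0248], [0.2132, 0.6692]], R = [[4.6904, 2.5584], [0.0000, 3.6680]]

q_1 = a_1/‖a_1‖ = (4, 1, 2, 1)/4.6904 = (0.8528, 0.2132, 0.4264, 0.2132).
r_{12} = q_1·a_2 = 2.5584.
u_2 = a_2 − 2.5584·q_1 = (-1.1818, 2.4545, -0.0909, 2.4545).
‖u_2‖ = 3.6680, so q_2 = (-0.3222, 0.6692, -0.0248, 0.6692).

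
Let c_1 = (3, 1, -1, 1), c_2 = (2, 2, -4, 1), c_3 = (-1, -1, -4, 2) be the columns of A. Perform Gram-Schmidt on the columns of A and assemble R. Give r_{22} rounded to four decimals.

c_1 = (3, 1, -1, 1); ‖c_1‖ = 3.4641, so e_1 = (0.8660, 0.2887, -0.2887, 0.2887).
e_1·c_2 = 0.8660·2 + 0.2887·2 + (-0.2887)·(-4) + 0.2887·1 = 3.7528.
u_2 = c_2 − 3.7528·e_1 = (-1.2500, 0.9167, -2.9167, -0.0833).
r_{22} = ‖u_2‖ = 3.3040.

r_{22} = 3.3040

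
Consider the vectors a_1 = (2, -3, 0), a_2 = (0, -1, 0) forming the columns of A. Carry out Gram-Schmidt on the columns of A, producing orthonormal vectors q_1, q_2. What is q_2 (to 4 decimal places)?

a_1 = (2, -3, 0); ‖a_1‖ = 3.6056, so q_1 = (0.5547, -0.8321, 0.0000).
q_1·a_2 = 0.5547·0 + (-0.8321)·(-1) + 0.0000·0 = 0.8321.
u_2 = a_2 − 0.8321·q_1 = (-0.4615, -0.3077, 0.0000).
‖u_2‖ = 0.5547, so q_2 = (-0.8321, -0.5547, 0.0000).

q_2 = (-0.8321, -0.5547, 0.0000)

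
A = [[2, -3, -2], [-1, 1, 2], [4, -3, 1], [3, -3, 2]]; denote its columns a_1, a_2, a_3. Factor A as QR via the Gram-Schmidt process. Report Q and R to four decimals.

e_1 = a_1/‖a_1‖ = (2, -1, 4, 3)/5.4772 = (0.3651, -0.1826, 0.7303, 0.5477).
r_{12} = e_1·a_2 = -5.1121.
u_2 = a_2 + 5.1121·e_1 = (-1.1333, 0.0667, 0.7333, -0.2000).
‖u_2‖ = 1.3663, so e_2 = (-0.8295, 0.0488, 0.5367, -0.1464).
r_{13} = e_1·a_3 = 0.7303; r_{23} = e_2·a_3 = 2.0006.
u_3 = a_3 − 0.7303·e_1 − 2.0006·e_2 = (-0.6071, 2.0357, -0.6071, 1.8929).
‖u_3‖ = 2.9093, so e_3 = (-0.2087, 0.6997, -0.2087, 0.6506).

Q = [[0.3651, -0.8295, -0.2087], [-0.1826, 0.0488, 0.6997], [0.7303, 0.5367, -0.2087], [0.5477, -0.1464, 0.6506]], R = [[5.4772, -5.1121, 0.7303], [0.0000, 1.3663, 2.0006], [0.0000, 0.0000, 2.9093]]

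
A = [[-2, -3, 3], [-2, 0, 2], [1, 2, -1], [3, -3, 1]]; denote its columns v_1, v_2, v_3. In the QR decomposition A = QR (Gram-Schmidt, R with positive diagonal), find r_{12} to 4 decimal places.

q_1 = v_1/‖v_1‖ = (-2, -2, 1, 3)/4.2426 = (-0.4714, -0.4714, 0.2357, 0.7071).
r_{12} = q_1·v_2 = -0.2357.

r_{12} = -0.2357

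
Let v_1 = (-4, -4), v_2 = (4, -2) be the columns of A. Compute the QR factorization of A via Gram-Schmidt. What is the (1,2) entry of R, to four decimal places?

r_{12} = -1.4142

e_1 = v_1/‖v_1‖ = (-4, -4)/5.6569 = (-0.7071, -0.7071).
r_{12} = e_1·v_2 = -1.4142.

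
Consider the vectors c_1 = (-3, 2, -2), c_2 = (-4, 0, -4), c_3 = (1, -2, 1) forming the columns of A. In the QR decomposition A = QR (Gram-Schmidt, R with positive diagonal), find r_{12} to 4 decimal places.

r_{12} = 4.8507

c_1 = (-3, 2, -2); ‖c_1‖ = 4.1231, so e_1 = (-0.7276, 0.4851, -0.4851).
r_{12} = e_1·c_2 = 4.8507.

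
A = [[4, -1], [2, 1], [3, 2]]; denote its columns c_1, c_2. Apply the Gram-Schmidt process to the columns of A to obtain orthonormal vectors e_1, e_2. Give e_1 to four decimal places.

c_1 = (4, 2, 3); ‖c_1‖ = 5.3852, so e_1 = (0.7428, 0.3714, 0.5571).

e_1 = (0.7428, 0.3714, 0.5571)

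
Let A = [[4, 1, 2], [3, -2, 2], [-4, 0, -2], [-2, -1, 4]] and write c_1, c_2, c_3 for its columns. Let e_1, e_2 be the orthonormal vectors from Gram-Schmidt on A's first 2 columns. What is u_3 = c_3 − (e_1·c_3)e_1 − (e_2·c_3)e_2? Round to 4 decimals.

e_1 = c_1/‖c_1‖ = (4, 3, -4, -2)/6.7082 = (0.5963, 0.4472, -0.5963, -0.2981).
r_{12} = e_1·c_2 = 0.0000.
u_2 = c_2 − 0.0000·e_1 = (1.0000, -2.0000, 0.0000, -1.0000).
‖u_2‖ = 2.4495, so e_2 = (0.4082, -0.8165, 0.0000, -0.4082).
r_{13} = e_1·c_3 = 2.0870; r_{23} = e_2·c_3 = -2.4495.
u_3 = c_3 − 2.0870·e_1 + 2.4495·e_2 = (1.7556, -0.9333, -0.7556, 3.6222).

u_3 = (1.7556, -0.9333, -0.7556, 3.6222)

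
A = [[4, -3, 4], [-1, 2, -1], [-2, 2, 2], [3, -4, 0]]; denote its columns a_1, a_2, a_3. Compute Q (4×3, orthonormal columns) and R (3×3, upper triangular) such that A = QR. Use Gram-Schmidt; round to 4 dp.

a_1 = (4, -1, -2, 3); ‖a_1‖ = 5.4772, so q_1 = (0.7303, -0.1826, -0.3651, 0.5477).
q_1·a_2 = 0.7303·(-3) + (-0.1826)·2 + (-0.3651)·2 + 0.5477·(-4) = -5.4772.
u_2 = a_2 + 5.4772·q_1 = (1.0000, 1.0000, 0.0000, -1.0000).
‖u_2‖ = 1.7321, so q_2 = (0.5774, 0.5774, 0.0000, -0.5774).
q_1·a_3 = 0.7303·4 + (-0.1826)·(-1) + (-0.3651)·2 + 0.5477·0 = 2.3735; q_2·a_3 = 0.5774·4 + 0.5774·(-1) + 0.0000·2 + (-0.5774)·0 = 1.7321.
u_3 = a_3 − 2.3735·q_1 − 1.7321·q_2 = (1.2667, -1.5667, 2.8667, -0.3000).
‖u_3‖ = 3.5166, so q_3 = (0.3602, -0.4455, 0.8152, -0.0853).

Q = [[0.7303, 0.5774, 0.3602], [-0.1826, 0.5774, -0.4455], [-0.3651, 0.0000, 0.8152], [0.5477, -0.5774, -0.0853]], R = [[5.4772, -5.4772, 2.3735], [0.0000, 1.7321, 1.7321], [0.0000, 0.0000, 3.5166]]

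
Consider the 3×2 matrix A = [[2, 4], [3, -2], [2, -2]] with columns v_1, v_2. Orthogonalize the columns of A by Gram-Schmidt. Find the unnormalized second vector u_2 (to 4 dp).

u_2 = (4.2353, -1.6471, -1.7647)

q_1 = v_1/‖v_1‖ = (2, 3, 2)/4.1231 = (0.4851, 0.7276, 0.4851).
r_{12} = q_1·v_2 = -0.4851.
u_2 = v_2 + 0.4851·q_1 = (4.2353, -1.6471, -1.7647).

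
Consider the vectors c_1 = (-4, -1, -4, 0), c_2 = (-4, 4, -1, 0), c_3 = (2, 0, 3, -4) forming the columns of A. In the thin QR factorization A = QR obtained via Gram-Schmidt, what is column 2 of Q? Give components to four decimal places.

q_2 = (-0.4101, 0.8927, 0.1870, 0.0000)

c_1 = (-4, -1, -4, 0); ‖c_1‖ = 5.7446, so q_1 = (-0.6963, -0.1741, -0.6963, 0.0000).
q_1·c_2 = (-0.6963)·(-4) + (-0.1741)·4 + (-0.6963)·(-1) + 0.0000·0 = 2.7852.
u_2 = c_2 − 2.7852·q_1 = (-2.0606, 4.4848, 0.9394, 0.0000).
‖u_2‖ = 5.0242, so q_2 = (-0.4101, 0.8927, 0.1870, 0.0000).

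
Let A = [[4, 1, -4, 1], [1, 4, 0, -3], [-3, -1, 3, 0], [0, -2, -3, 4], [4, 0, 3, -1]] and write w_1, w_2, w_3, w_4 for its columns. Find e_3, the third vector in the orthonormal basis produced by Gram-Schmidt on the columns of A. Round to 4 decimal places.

w_1 = (4, 1, -3, 0, 4); ‖w_1‖ = 6.4807, so e_1 = (0.6172, 0.1543, -0.4629, 0.0000, 0.6172).
e_1·w_2 = 0.6172·1 + 0.1543·4 + (-0.4629)·(-1) + 0.0000·(-2) + 0.6172·0 = 1.6973.
u_2 = w_2 − 1.6973·e_1 = (-0.0476, 3.7381, -0.2143, -2.0000, -1.0476).
‖u_2‖ = 4.3725, so e_2 = (-0.0109, 0.8549, -0.0490, -0.4574, -0.2396).
e_1·w_3 = 0.6172·(-4) + 0.1543·0 + (-0.4629)·3 + 0.0000·(-3) + 0.6172·3 = -2.0059; e_2·w_3 = (-0.0109)·(-4) + 0.8549·0 + (-0.0490)·3 + (-0.4574)·(-3) + (-0.2396)·3 = 0.5500.
u_3 = w_3 + 2.0059·e_1 − 0.5500·e_2 = (-2.7559, -0.1606, 2.0984, -2.7484, 4.3699).
‖u_3‖ = 6.2188, so e_3 = (-0.4432, -0.0258, 0.3374, -0.4420, 0.7027).

e_3 = (-0.4432, -0.0258, 0.3374, -0.4420, 0.7027)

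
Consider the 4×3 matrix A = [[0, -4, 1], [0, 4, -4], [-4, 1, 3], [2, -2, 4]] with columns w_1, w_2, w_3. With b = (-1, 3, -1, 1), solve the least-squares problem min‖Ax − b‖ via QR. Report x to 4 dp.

q_1 = w_1/‖w_1‖ = (0, 0, -4, 2)/4.4721 = (0.0000, 0.0000, -0.8944, 0.4472).
r_{12} = q_1·w_2 = -1.7889.
u_2 = w_2 + 1.7889·q_1 = (-4.0000, 4.0000, -0.6000, -1.2000).
‖u_2‖ = 5.8138, so q_2 = (-0.6880, 0.6880, -0.1032, -0.2064).
r_{13} = q_1·w_3 = -0.8944; r_{23} = q_2·w_3 = -4.5753.
u_3 = w_3 + 0.8944·q_1 + 4.5753·q_2 = (-2.1479, -0.8521, 1.7278, 3.4556).
‖u_3‖ = 4.5018, so q_3 = (-0.4771, -0.1893, 0.3838, 0.7676).
Qᵀb = (1.3416, 2.6489, 0.2931).
Back-substitute: x_3 = 0.2931/4.5018 = 0.0651.
x_2 = (2.6489 + 4.5753·0.0651)/5.8138 = 0.5069.
x_1 = (1.3416 + 1.7889·0.5069 + 0.8944·0.0651)/4.4721 = 0.5158.

x = (0.5158, 0.5069, 0.0651)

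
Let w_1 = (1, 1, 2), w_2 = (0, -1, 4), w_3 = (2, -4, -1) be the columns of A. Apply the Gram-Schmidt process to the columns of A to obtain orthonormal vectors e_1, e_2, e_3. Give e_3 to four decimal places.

w_1 = (1, 1, 2); ‖w_1‖ = 2.4495, so e_1 = (0.4082, 0.4082, 0.8165).
e_1·w_2 = 0.4082·0 + 0.4082·(-1) + 0.8165·4 = 2.8577.
u_2 = w_2 − 2.8577·e_1 = (-1.1667, -2.1667, 1.6667).
‖u_2‖ = 2.9721, so e_2 = (-0.3925, -0.7290, 0.5608).
e_1·w_3 = 0.4082·2 + 0.4082·(-4) + 0.8165·(-1) = -1.6330; e_2·w_3 = (-0.3925)·2 + (-0.7290)·(-4) + 0.5608·(-1) = 1.5702.
u_3 = w_3 + 1.6330·e_1 − 1.5702·e_2 = (3.2830, -2.1887, -0.5472).
‖u_3‖ = 3.9835, so e_3 = (0.8242, -0.5494, -0.1374).

e_3 = (0.8242, -0.5494, -0.1374)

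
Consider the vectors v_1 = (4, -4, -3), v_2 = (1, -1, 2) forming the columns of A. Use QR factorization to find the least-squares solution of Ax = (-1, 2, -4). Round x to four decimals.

x = (0.0909, -1.8636)

v_1 = (4, -4, -3); ‖v_1‖ = 6.4031, so e_1 = (0.6247, -0.6247, -0.4685).
e_1·v_2 = 0.6247·1 + (-0.6247)·(-1) + (-0.4685)·2 = 0.3123.
u_2 = v_2 − 0.3123·e_1 = (0.8049, -0.8049, 2.1463).
‖u_2‖ = 2.4295, so e_2 = (0.3313, -0.3313, 0.8835).
Qᵀb = (0.0000, -4.5277).
Back-substitute: x_2 = -4.5277/2.4295 = -1.8636.
x_1 = (0.0000 − 0.3123·(-1.8636))/6.4031 = 0.0909.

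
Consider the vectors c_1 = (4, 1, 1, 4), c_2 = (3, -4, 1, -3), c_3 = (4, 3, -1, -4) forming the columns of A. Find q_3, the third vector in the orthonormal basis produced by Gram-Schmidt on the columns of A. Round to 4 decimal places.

q_3 = (0.4341, 0.6788, -0.2277, -0.5468)

c_1 = (4, 1, 1, 4); ‖c_1‖ = 5.8310, so q_1 = (0.6860, 0.1715, 0.1715, 0.6860).
q_1·c_2 = 0.6860·3 + 0.1715·(-4) + 0.1715·1 + 0.6860·(-3) = -0.5145.
u_2 = c_2 + 0.5145·q_1 = (3.3529, -3.9118, 1.0882, -2.6471).
‖u_2‖ = 5.8937, so q_2 = (0.5689, -0.6637, 0.1846, -0.4491).
q_1·c_3 = 0.6860·4 + 0.1715·3 + 0.1715·(-1) + 0.6860·(-4) = 0.3430; q_2·c_3 = 0.5689·4 + (-0.6637)·3 + 0.1846·(-1) + (-0.4491)·(-4) = 1.8964.
u_3 = c_3 − 0.3430·q_1 − 1.8964·q_2 = (2.6859, 4.1998, -1.4090, -3.3836).
‖u_3‖ = 6.1876, so q_3 = (0.4341, 0.6788, -0.2277, -0.5468).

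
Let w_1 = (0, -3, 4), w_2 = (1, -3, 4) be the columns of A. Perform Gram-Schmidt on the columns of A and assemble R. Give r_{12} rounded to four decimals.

r_{12} = 5.0000

q_1 = w_1/‖w_1‖ = (0, -3, 4)/5.0000 = (0.0000, -0.6000, 0.8000).
r_{12} = q_1·w_2 = 5.0000.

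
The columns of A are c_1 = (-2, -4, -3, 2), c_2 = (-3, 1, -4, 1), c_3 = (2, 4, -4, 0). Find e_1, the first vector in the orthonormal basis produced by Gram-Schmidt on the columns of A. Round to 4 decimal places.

c_1 = (-2, -4, -3, 2); ‖c_1‖ = 5.7446, so e_1 = (-0.3482, -0.6963, -0.5222, 0.3482).

e_1 = (-0.3482, -0.6963, -0.5222, 0.3482)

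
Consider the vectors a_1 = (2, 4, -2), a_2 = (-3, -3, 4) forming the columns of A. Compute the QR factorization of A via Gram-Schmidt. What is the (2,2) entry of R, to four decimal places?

r_{22} = 2.4152

q_1 = a_1/‖a_1‖ = (2, 4, -2)/4.8990 = (0.4082, 0.8165, -0.4082).
r_{12} = q_1·a_2 = -5.3072.
u_2 = a_2 + 5.3072·q_1 = (-0.8333, 1.3333, 1.8333).
r_{22} = ‖u_2‖ = 2.4152.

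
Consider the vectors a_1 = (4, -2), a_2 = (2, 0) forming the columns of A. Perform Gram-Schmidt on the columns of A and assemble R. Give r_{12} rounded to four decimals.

r_{12} = 1.7889

e_1 = a_1/‖a_1‖ = (4, -2)/4.4721 = (0.8944, -0.4472).
r_{12} = e_1·a_2 = 1.7889.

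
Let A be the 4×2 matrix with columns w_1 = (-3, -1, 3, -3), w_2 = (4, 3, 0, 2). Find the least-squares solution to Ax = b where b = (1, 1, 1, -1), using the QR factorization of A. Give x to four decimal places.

w_1 = (-3, -1, 3, -3); ‖w_1‖ = 5.2915, so q_1 = (-0.5669, -0.1890, 0.5669, -0.5669).
q_1·w_2 = (-0.5669)·4 + (-0.1890)·3 + 0.5669·0 + (-0.5669)·2 = -3.9686.
u_2 = w_2 + 3.9686·q_1 = (1.7500, 2.2500, 2.2500, -0.2500).
‖u_2‖ = 3.6401, so q_2 = (0.4808, 0.6181, 0.6181, -0.0687).
Qᵀb = (0.3780, 1.7857).
Back-substitute: x_2 = 1.7857/3.6401 = 0.4906.
x_1 = (0.3780 + 3.9686·0.4906)/5.2915 = 0.4394.

x = (0.4394, 0.4906)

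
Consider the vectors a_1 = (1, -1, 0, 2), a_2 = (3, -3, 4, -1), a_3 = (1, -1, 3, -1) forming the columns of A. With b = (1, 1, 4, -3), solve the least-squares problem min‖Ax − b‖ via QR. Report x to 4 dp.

a_1 = (1, -1, 0, 2); ‖a_1‖ = 2.4495, so e_1 = (0.4082, -0.4082, 0.0000, 0.8165).
e_1·a_2 = 0.4082·3 + (-0.4082)·(-3) + 0.0000·4 + 0.8165·(-1) = 1.6330.
u_2 = a_2 − 1.6330·e_1 = (2.3333, -2.3333, 4.0000, -2.3333).
‖u_2‖ = 5.6862, so e_2 = (0.4103, -0.4103, 0.7035, -0.4103).
e_1·a_3 = 0.4082·1 + (-0.4082)·(-1) + 0.0000·3 + 0.8165·(-1) = 0.0000; e_2·a_3 = 0.4103·1 + (-0.4103)·(-1) + 0.7035·3 + (-0.4103)·(-1) = 3.3414.
u_3 = a_3 + 0.0000·e_1 − 3.3414·e_2 = (-0.3711, 0.3711, 0.6495, 0.3711).
‖u_3‖ = 0.9138, so e_3 = (-0.4061, 0.4061, 0.7107, 0.4061).
Qᵀb = (-2.4495, 4.0449, 1.6246).
Back-substitute: x_3 = 1.6246/0.9138 = 1.7778.
x_2 = (4.0449 − 3.3414·1.7778)/5.6862 = -0.3333.
x_1 = (-2.4495 − 1.6330·(-0.3333) + 0.0000·1.7778)/2.4495 = -0.7778.

x = (-0.7778, -0.3333, 1.7778)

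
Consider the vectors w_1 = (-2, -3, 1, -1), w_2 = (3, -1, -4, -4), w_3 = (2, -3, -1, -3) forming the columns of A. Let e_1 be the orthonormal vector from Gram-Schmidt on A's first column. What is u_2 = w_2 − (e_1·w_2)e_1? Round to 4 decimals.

e_1 = w_1/‖w_1‖ = (-2, -3, 1, -1)/3.8730 = (-0.5164, -0.7746, 0.2582, -0.2582).
r_{12} = e_1·w_2 = -0.7746.
u_2 = w_2 + 0.7746·e_1 = (2.6000, -1.6000, -3.8000, -4.2000).

u_2 = (2.6000, -1.6000, -3.8000, -4.2000)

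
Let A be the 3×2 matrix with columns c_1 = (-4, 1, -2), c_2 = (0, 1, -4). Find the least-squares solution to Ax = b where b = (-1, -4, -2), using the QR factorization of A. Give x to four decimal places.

x = (0.1159, 0.1739)

c_1 = (-4, 1, -2); ‖c_1‖ = 4.5826, so q_1 = (-0.8729, 0.2182, -0.4364).
q_1·c_2 = (-0.8729)·0 + 0.2182·1 + (-0.4364)·(-4) = 1.9640.
u_2 = c_2 − 1.9640·q_1 = (1.7143, 0.5714, -3.1429).
‖u_2‖ = 3.6253, so q_2 = (0.4729, 0.1576, -0.8669).
Qᵀb = (0.8729, 0.6305).
Back-substitute: x_2 = 0.6305/3.6253 = 0.1739.
x_1 = (0.8729 − 1.9640·0.1739)/4.5826 = 0.1159.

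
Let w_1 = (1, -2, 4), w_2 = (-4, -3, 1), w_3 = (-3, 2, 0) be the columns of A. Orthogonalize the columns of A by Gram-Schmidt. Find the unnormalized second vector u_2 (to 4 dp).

w_1 = (1, -2, 4); ‖w_1‖ = 4.5826, so q_1 = (0.2182, -0.4364, 0.8729).
q_1·w_2 = 0.2182·(-4) + (-0.4364)·(-3) + 0.8729·1 = 1.3093.
u_2 = w_2 − 1.3093·q_1 = (-4.2857, -2.4286, -0.1429).

u_2 = (-4.2857, -2.4286, -0.1429)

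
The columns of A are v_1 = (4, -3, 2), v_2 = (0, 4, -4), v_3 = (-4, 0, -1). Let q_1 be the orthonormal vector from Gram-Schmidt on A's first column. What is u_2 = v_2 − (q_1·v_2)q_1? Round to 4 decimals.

v_1 = (4, -3, 2); ‖v_1‖ = 5.3852, so q_1 = (0.7428, -0.5571, 0.3714).
q_1·v_2 = 0.7428·0 + (-0.5571)·4 + 0.3714·(-4) = -3.7139.
u_2 = v_2 + 3.7139·q_1 = (2.7586, 1.9310, -2.6207).

u_2 = (2.7586, 1.9310, -2.6207)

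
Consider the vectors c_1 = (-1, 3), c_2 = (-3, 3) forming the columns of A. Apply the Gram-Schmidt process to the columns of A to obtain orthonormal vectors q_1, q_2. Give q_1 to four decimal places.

q_1 = (-0.3162, 0.9487)

q_1 = c_1/‖c_1‖ = (-1, 3)/3.1623 = (-0.3162, 0.9487).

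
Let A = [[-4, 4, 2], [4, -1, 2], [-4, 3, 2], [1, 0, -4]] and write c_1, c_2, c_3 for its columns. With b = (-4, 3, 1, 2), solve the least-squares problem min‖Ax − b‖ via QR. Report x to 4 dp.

c_1 = (-4, 4, -4, 1); ‖c_1‖ = 7.0000, so e_1 = (-0.5714, 0.5714, -0.5714, 0.1429).
e_1·c_2 = (-0.5714)·4 + 0.5714·(-1) + (-0.5714)·3 + 0.1429·0 = -4.5714.
u_2 = c_2 + 4.5714·e_1 = (1.3878, 1.6122, 0.3878, 0.6531).
‖u_2‖ = 2.2588, so e_2 = (0.6144, 0.7138, 0.1717, 0.2891).
e_1·c_3 = (-0.5714)·2 + 0.5714·2 + (-0.5714)·2 + 0.1429·(-4) = -1.7143; e_2·c_3 = 0.6144·2 + 0.7138·2 + 0.1717·2 + 0.2891·(-4) = 1.8432.
u_3 = c_3 + 1.7143·e_1 − 1.8432·e_2 = (-0.1120, 1.6640, 0.7040, -4.2880).
‖u_3‖ = 4.6545, so e_3 = (-0.0241, 0.3575, 0.1513, -0.9213).
Qᵀb = (3.7143, 0.4337, -0.5225).
Back-substitute: x_3 = -0.5225/4.6545 = -0.1123.
x_2 = (0.4337 − 1.8432·(-0.1123))/2.2588 = 0.2836.
x_1 = (3.7143 + 4.5714·0.2836 + 1.7143·(-0.1123))/7.0000 = 0.6883.

x = (0.6883, 0.2836, -0.1123)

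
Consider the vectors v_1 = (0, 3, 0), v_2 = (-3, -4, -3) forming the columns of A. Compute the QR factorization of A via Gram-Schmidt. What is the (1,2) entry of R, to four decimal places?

r_{12} = -4.0000

e_1 = v_1/‖v_1‖ = (0, 3, 0)/3.0000 = (0.0000, 1.0000, 0.0000).
r_{12} = e_1·v_2 = -4.0000.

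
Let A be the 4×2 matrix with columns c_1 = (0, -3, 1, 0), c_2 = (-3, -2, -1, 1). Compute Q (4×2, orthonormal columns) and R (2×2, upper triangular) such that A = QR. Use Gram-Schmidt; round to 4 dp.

e_1 = c_1/‖c_1‖ = (0, -3, 1, 0)/3.1623 = (0.0000, -0.9487, 0.3162, 0.0000).
r_{12} = e_1·c_2 = 1.5811.
u_2 = c_2 − 1.5811·e_1 = (-3.0000, -0.5000, -1.5000, 1.0000).
‖u_2‖ = 3.5355, so e_2 = (-0.8485, -0.1414, -0.4243, 0.2828).

Q = [[0.0000, -0.8485], [-0.9487, -0.1414], [0.3162, -0.4243], [0.0000, 0.2828]], R = [[3.1623, 1.5811], [0.0000, 3.5355]]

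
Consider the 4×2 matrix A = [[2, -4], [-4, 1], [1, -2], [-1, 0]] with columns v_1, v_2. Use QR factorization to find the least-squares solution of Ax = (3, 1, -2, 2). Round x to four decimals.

x = (-0.5263, -0.6842)

q_1 = v_1/‖v_1‖ = (2, -4, 1, -1)/4.6904 = (0.4264, -0.8528, 0.2132, -0.2132).
r_{12} = q_1·v_2 = -2.9848.
u_2 = v_2 + 2.9848·q_1 = (-2.7273, -1.5455, -1.3636, -0.6364).
‖u_2‖ = 3.4772, so q_2 = (-0.7843, -0.4445, -0.3922, -0.1830).
Qᵀb = (-0.4264, -2.3791).
Back-substitute: x_2 = -2.3791/3.4772 = -0.6842.
x_1 = (-0.4264 + 2.9848·(-0.6842))/4.6904 = -0.5263.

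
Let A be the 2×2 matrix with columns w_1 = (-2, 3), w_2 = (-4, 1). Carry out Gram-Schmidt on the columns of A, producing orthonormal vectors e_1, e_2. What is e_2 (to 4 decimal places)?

e_1 = w_1/‖w_1‖ = (-2, 3)/3.6056 = (-0.5547, 0.8321).
r_{12} = e_1·w_2 = 3.0509.
u_2 = w_2 − 3.0509·e_1 = (-2.3077, -1.5385).
‖u_2‖ = 2.7735, so e_2 = (-0.8321, -0.5547).

e_2 = (-0.8321, -0.5547)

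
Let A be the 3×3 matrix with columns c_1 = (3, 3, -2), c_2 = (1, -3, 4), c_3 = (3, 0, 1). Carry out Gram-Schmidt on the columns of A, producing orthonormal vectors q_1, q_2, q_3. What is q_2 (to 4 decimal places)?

c_1 = (3, 3, -2); ‖c_1‖ = 4.6904, so q_1 = (0.6396, 0.6396, -0.4264).
q_1·c_2 = 0.6396·1 + 0.6396·(-3) + (-0.4264)·4 = -2.9848.
u_2 = c_2 + 2.9848·q_1 = (2.9091, -1.0909, 2.7273).
‖u_2‖ = 4.1341, so q_2 = (0.7037, -0.2639, 0.6597).

q_2 = (0.7037, -0.2639, 0.6597)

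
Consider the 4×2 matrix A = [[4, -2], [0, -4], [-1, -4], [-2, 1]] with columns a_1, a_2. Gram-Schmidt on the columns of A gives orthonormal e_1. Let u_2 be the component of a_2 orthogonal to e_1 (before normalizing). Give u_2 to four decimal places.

u_2 = (-0.8571, -4.0000, -4.2857, 0.4286)

a_1 = (4, 0, -1, -2); ‖a_1‖ = 4.5826, so e_1 = (0.8729, 0.0000, -0.2182, -0.4364).
e_1·a_2 = 0.8729·(-2) + 0.0000·(-4) + (-0.2182)·(-4) + (-0.4364)·1 = -1.3093.
u_2 = a_2 + 1.3093·e_1 = (-0.8571, -4.0000, -4.2857, 0.4286).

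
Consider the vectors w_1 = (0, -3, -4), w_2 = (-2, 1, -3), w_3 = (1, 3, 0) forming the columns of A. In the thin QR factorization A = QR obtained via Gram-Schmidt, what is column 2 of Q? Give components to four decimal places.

e_2 = (-0.6097, 0.6341, -0.4756)

e_1 = w_1/‖w_1‖ = (0, -3, -4)/5.0000 = (0.0000, -0.6000, -0.8000).
r_{12} = e_1·w_2 = 1.8000.
u_2 = w_2 − 1.8000·e_1 = (-2.0000, 2.0800, -1.5600).
‖u_2‖ = 3.2802, so e_2 = (-0.6097, 0.6341, -0.4756).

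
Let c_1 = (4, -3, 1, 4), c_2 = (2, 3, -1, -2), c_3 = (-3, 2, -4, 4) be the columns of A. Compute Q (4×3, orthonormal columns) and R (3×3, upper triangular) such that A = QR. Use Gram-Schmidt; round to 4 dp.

e_1 = c_1/‖c_1‖ = (4, -3, 1, 4)/6.4807 = (0.6172, -0.4629, 0.1543, 0.6172).
r_{12} = e_1·c_2 = -1.5430.
u_2 = c_2 + 1.5430·e_1 = (2.9524, 2.2857, -0.7619, -1.0476).
‖u_2‖ = 3.9521, so e_2 = (0.7470, 0.5784, -0.1928, -0.2651).
r_{13} = e_1·c_3 = -0.9258; r_{23} = e_2·c_3 = -1.3736.
u_3 = c_3 + 0.9258·e_1 + 1.3736·e_2 = (-1.4024, 2.3659, -4.1220, 4.2073).
‖u_3‖ = 6.5005, so e_3 = (-0.2157, 0.3640, -0.6341, 0.6472).

Q = [[0.6172, 0.7470, -0.2157], [-0.4629, 0.5784, 0.3640], [0.1543, -0.1928, -0.6341], [0.6172, -0.2651, 0.6472]], R = [[6.4807, -1.5430, -0.9258], [0.0000, 3.9521, -1.3736], [0.0000, 0.0000, 6.5005]]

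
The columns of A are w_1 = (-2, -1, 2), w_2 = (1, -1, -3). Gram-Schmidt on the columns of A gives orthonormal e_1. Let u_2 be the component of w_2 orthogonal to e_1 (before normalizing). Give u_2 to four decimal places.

w_1 = (-2, -1, 2); ‖w_1‖ = 3.0000, so e_1 = (-0.6667, -0.3333, 0.6667).
e_1·w_2 = (-0.6667)·1 + (-0.3333)·(-1) + 0.6667·(-3) = -2.3333.
u_2 = w_2 + 2.3333·e_1 = (-0.5556, -1.7778, -1.4444).

u_2 = (-0.5556, -1.7778, -1.4444)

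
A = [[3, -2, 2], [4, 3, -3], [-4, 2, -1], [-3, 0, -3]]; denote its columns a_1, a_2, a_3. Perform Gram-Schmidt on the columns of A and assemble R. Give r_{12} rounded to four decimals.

r_{12} = -0.2828

a_1 = (3, 4, -4, -3); ‖a_1‖ = 7.0711, so e_1 = (0.4243, 0.5657, -0.5657, -0.4243).
r_{12} = e_1·a_2 = -0.2828.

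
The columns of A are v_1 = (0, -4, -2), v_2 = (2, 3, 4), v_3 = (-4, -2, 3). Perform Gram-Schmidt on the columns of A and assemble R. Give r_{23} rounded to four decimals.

r_{23} = 0.0000

e_1 = v_1/‖v_1‖ = (0, -4, -2)/4.4721 = (0.0000, -0.8944, -0.4472).
r_{12} = e_1·v_2 = -4.4721.
u_2 = v_2 + 4.4721·e_1 = (2.0000, -1.0000, 2.0000).
‖u_2‖ = 3.0000, so e_2 = (0.6667, -0.3333, 0.6667).
r_{23} = e_2·v_3 = 0.0000.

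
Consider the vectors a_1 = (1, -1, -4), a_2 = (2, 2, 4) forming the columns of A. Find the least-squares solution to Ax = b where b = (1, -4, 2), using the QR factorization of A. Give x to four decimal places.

x = (-0.2273, -0.0682)

q_1 = a_1/‖a_1‖ = (1, -1, -4)/4.2426 = (0.2357, -0.2357, -0.9428).
r_{12} = q_1·a_2 = -3.7712.
u_2 = a_2 + 3.7712·q_1 = (2.8889, 1.1111, 0.4444).
‖u_2‖ = 3.1269, so q_2 = (0.9239, 0.3553, 0.1421).
Qᵀb = (-0.7071, -0.2132).
Back-substitute: x_2 = -0.2132/3.1269 = -0.0682.
x_1 = (-0.7071 + 3.7712·(-0.0682))/4.2426 = -0.2273.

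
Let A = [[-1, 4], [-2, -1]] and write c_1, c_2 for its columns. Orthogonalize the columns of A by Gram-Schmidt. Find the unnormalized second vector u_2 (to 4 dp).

u_2 = (3.6000, -1.8000)

q_1 = c_1/‖c_1‖ = (-1, -2)/2.2361 = (-0.4472, -0.8944).
r_{12} = q_1·c_2 = -0.8944.
u_2 = c_2 + 0.8944·q_1 = (3.6000, -1.8000).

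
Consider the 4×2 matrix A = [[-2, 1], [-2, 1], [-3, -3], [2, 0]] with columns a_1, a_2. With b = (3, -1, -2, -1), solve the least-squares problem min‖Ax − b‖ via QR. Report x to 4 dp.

a_1 = (-2, -2, -3, 2); ‖a_1‖ = 4.5826, so e_1 = (-0.4364, -0.4364, -0.6547, 0.4364).
e_1·a_2 = (-0.4364)·1 + (-0.4364)·1 + (-0.6547)·(-3) + 0.4364·0 = 1.0911.
u_2 = a_2 − 1.0911·e_1 = (1.4762, 1.4762, -2.2857, -0.4762).
‖u_2‖ = 3.1320, so e_2 = (0.4713, 0.4713, -0.7298, -0.1520).
Qᵀb = (0.0000, 2.5543).
Back-substitute: x_2 = 2.5543/3.1320 = 0.8155.
x_1 = (0.0000 − 1.0911·0.8155)/4.5826 = -0.1942.

x = (-0.1942, 0.8155)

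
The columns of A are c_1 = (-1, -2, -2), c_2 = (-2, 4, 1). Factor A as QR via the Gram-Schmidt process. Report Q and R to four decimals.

Q = [[-0.3333, -0.7752], [-0.6667, 0.5963], [-0.6667, -0.2087]], R = [[3.0000, -2.6667], [0.0000, 3.7268]]

c_1 = (-1, -2, -2); ‖c_1‖ = 3.0000, so e_1 = (-0.3333, -0.6667, -0.6667).
e_1·c_2 = (-0.3333)·(-2) + (-0.6667)·4 + (-0.6667)·1 = -2.6667.
u_2 = c_2 + 2.6667·e_1 = (-2.8889, 2.2222, -0.7778).
‖u_2‖ = 3.7268, so e_2 = (-0.7752, 0.5963, -0.2087).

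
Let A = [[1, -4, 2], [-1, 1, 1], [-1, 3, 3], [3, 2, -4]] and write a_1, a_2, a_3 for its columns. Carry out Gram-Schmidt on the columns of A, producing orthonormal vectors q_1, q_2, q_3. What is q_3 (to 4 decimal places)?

q_1 = a_1/‖a_1‖ = (1, -1, -1, 3)/3.4641 = (0.2887, -0.2887, -0.2887, 0.8660).
r_{12} = q_1·a_2 = -0.5774.
u_2 = a_2 + 0.5774·q_1 = (-3.8333, 0.8333, 2.8333, 2.5000).
‖u_2‖ = 5.4467, so q_2 = (-0.7038, 0.1530, 0.5202, 0.4590).
r_{13} = q_1·a_3 = -4.0415; r_{23} = q_2·a_3 = -1.5300.
u_3 = a_3 + 4.0415·q_1 + 1.5300·q_2 = (2.0899, 0.0674, 2.6292, 0.2022).
‖u_3‖ = 3.3654, so q_3 = (0.6210, 0.0200, 0.7813, 0.0601).

q_3 = (0.6210, 0.0200, 0.7813, 0.0601)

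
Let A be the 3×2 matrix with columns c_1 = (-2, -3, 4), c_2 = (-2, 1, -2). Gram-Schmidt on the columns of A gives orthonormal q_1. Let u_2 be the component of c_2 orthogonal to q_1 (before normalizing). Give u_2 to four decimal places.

u_2 = (-2.4828, 0.2759, -1.0345)

c_1 = (-2, -3, 4); ‖c_1‖ = 5.3852, so q_1 = (-0.3714, -0.5571, 0.7428).
q_1·c_2 = (-0.3714)·(-2) + (-0.5571)·1 + 0.7428·(-2) = -1.2999.
u_2 = c_2 + 1.2999·q_1 = (-2.4828, 0.2759, -1.0345).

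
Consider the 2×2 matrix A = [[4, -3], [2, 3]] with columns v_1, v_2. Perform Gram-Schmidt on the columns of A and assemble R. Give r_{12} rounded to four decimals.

r_{12} = -1.3416

v_1 = (4, 2); ‖v_1‖ = 4.4721, so q_1 = (0.8944, 0.4472).
r_{12} = q_1·v_2 = -1.3416.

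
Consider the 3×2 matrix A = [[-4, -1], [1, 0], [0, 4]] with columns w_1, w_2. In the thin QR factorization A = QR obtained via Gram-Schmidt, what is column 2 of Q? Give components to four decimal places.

e_2 = (-0.0147, -0.0587, 0.9982)

e_1 = w_1/‖w_1‖ = (-4, 1, 0)/4.1231 = (-0.9701, 0.2425, 0.0000).
r_{12} = e_1·w_2 = 0.9701.
u_2 = w_2 − 0.9701·e_1 = (-0.0588, -0.2353, 4.0000).
‖u_2‖ = 4.0073, so e_2 = (-0.0147, -0.0587, 0.9982).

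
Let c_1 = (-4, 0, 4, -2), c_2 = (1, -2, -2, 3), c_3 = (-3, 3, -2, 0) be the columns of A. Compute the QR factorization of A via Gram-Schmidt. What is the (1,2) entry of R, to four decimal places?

r_{12} = -3.0000

c_1 = (-4, 0, 4, -2); ‖c_1‖ = 6.0000, so q_1 = (-0.6667, 0.0000, 0.6667, -0.3333).
r_{12} = q_1·c_2 = -3.0000.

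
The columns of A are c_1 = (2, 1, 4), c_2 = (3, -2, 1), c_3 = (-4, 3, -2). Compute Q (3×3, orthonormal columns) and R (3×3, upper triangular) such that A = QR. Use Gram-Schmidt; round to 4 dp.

c_1 = (2, 1, 4); ‖c_1‖ = 4.5826, so q_1 = (0.4364, 0.2182, 0.8729).
q_1·c_2 = 0.4364·3 + 0.2182·(-2) + 0.8729·1 = 1.7457.
u_2 = c_2 − 1.7457·q_1 = (2.2381, -2.3810, -0.5238).
‖u_2‖ = 3.3094, so q_2 = (0.6763, -0.7194, -0.1583).
q_1·c_3 = 0.4364·(-4) + 0.2182·3 + 0.8729·(-2) = -2.8368; q_2·c_3 = 0.6763·(-4) + (-0.7194)·3 + (-0.1583)·(-2) = -4.5469.
u_3 = c_3 + 2.8368·q_1 + 4.5469·q_2 = (0.3130, 0.3478, -0.2435).
‖u_3‖ = 0.5275, so q_3 = (0.5934, 0.6594, -0.4616).

Q = [[0.4364, 0.6763, 0.5934], [0.2182, -0.7194, 0.6594], [0.8729, -0.1583, -0.4616]], R = [[4.5826, 1.7457, -2.8368], [0.0000, 3.3094, -4.5469], [0.0000, 0.0000, 0.5275]]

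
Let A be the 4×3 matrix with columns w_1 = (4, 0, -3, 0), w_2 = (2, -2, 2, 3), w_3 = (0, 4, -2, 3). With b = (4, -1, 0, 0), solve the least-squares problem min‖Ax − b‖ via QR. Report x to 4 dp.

x = (0.6665, 0.3789, -0.2366)

w_1 = (4, 0, -3, 0); ‖w_1‖ = 5.0000, so q_1 = (0.8000, 0.0000, -0.6000, 0.0000).
q_1·w_2 = 0.8000·2 + 0.0000·(-2) + (-0.6000)·2 + 0.0000·3 = 0.4000.
u_2 = w_2 − 0.4000·q_1 = (1.6800, -2.0000, 2.2400, 3.0000).
‖u_2‖ = 4.5651, so q_2 = (0.3680, -0.4381, 0.4907, 0.6572).
q_1·w_3 = 0.8000·0 + 0.0000·4 + (-0.6000)·(-2) + 0.0000·3 = 1.2000; q_2·w_3 = 0.3680·0 + (-0.4381)·4 + 0.4907·(-2) + 0.6572·3 = -0.7623.
u_3 = w_3 − 1.2000·q_1 + 0.7623·q_2 = (-0.6795, 3.6660, -0.9060, 3.5010).
‖u_3‖ = 5.1941, so q_3 = (-0.1308, 0.7058, -0.1744, 0.6740).
Qᵀb = (3.2000, 1.9102, -1.2291).
Back-substitute: x_3 = -1.2291/5.1941 = -0.2366.
x_2 = (1.9102 + 0.7623·(-0.2366))/4.5651 = 0.3789.
x_1 = (3.2000 − 0.4000·0.3789 − 1.2000·(-0.2366))/5.0000 = 0.6665.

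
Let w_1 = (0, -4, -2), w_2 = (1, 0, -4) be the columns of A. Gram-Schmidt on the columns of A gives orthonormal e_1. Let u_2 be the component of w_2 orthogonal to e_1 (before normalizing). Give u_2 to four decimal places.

w_1 = (0, -4, -2); ‖w_1‖ = 4.4721, so e_1 = (0.0000, -0.8944, -0.4472).
e_1·w_2 = 0.0000·1 + (-0.8944)·0 + (-0.4472)·(-4) = 1.7889.
u_2 = w_2 − 1.7889·e_1 = (1.0000, 1.6000, -3.2000).

u_2 = (1.0000, 1.6000, -3.2000)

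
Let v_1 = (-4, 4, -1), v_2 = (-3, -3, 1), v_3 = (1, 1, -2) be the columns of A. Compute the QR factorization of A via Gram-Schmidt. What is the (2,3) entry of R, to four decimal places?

r_{23} = -1.8229

v_1 = (-4, 4, -1); ‖v_1‖ = 5.7446, so q_1 = (-0.6963, 0.6963, -0.1741).
q_1·v_2 = (-0.6963)·(-3) + 0.6963·(-3) + (-0.1741)·1 = -0.1741.
u_2 = v_2 + 0.1741·q_1 = (-3.1212, -2.8788, 0.9697).
‖u_2‖ = 4.3554, so q_2 = (-0.7166, -0.6610, 0.2226).
r_{23} = q_2·v_3 = -1.8229.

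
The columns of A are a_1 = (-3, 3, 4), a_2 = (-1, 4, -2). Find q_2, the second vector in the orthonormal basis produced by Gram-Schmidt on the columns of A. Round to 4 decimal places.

q_2 = (-0.0865, 0.7648, -0.6384)

a_1 = (-3, 3, 4); ‖a_1‖ = 5.8310, so q_1 = (-0.5145, 0.5145, 0.6860).
q_1·a_2 = (-0.5145)·(-1) + 0.5145·4 + 0.6860·(-2) = 1.2005.
u_2 = a_2 − 1.2005·q_1 = (-0.3824, 3.3824, -2.8235).
‖u_2‖ = 4.4225, so q_2 = (-0.0865, 0.7648, -0.6384).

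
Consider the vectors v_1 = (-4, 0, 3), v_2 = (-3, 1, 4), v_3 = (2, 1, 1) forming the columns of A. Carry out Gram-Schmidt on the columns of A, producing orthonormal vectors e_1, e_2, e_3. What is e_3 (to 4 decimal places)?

e_3 = (0.3487, -0.8137, 0.4650)

v_1 = (-4, 0, 3); ‖v_1‖ = 5.0000, so e_1 = (-0.8000, 0.0000, 0.6000).
e_1·v_2 = (-0.8000)·(-3) + 0.0000·1 + 0.6000·4 = 4.8000.
u_2 = v_2 − 4.8000·e_1 = (0.8400, 1.0000, 1.1200).
‖u_2‖ = 1.7205, so e_2 = (0.4882, 0.5812, 0.6510).
e_1·v_3 = (-0.8000)·2 + 0.0000·1 + 0.6000·1 = -1.0000; e_2·v_3 = 0.4882·2 + 0.5812·1 + 0.6510·1 = 2.2087.
u_3 = v_3 + 1.0000·e_1 − 2.2087·e_2 = (0.1216, -0.2838, 0.1622).
‖u_3‖ = 0.3487, so e_3 = (0.3487, -0.8137, 0.4650).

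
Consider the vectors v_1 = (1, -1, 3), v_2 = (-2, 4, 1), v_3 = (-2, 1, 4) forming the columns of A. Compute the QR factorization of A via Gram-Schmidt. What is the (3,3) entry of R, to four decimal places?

e_1 = v_1/‖v_1‖ = (1, -1, 3)/3.3166 = (0.3015, -0.3015, 0.9045).
r_{12} = e_1·v_2 = -0.9045.
u_2 = v_2 + 0.9045·e_1 = (-1.7273, 3.7273, 1.8182).
‖u_2‖ = 4.4924, so e_2 = (-0.3845, 0.8297, 0.4047).
r_{13} = e_1·v_3 = 2.7136; r_{23} = e_2·v_3 = 3.2175.
u_3 = v_3 − 2.7136·e_1 − 3.2175·e_2 = (-1.5811, -0.8514, 0.2432).
r_{33} = ‖u_3‖ = 1.8121.

r_{33} = 1.8121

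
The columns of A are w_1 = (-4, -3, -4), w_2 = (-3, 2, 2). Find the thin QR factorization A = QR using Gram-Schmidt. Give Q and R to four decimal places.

e_1 = w_1/‖w_1‖ = (-4, -3, -4)/6.4031 = (-0.6247, -0.4685, -0.6247).
r_{12} = e_1·w_2 = -0.3123.
u_2 = w_2 + 0.3123·e_1 = (-3.1951, 1.8537, 1.8049).
‖u_2‖ = 4.1113, so e_2 = (-0.7772, 0.4509, 0.4390).

Q = [[-0.6247, -0.7772], [-0.4685, 0.4509], [-0.6247, 0.4390]], R = [[6.4031, -0.3123], [0.0000, 4.1113]]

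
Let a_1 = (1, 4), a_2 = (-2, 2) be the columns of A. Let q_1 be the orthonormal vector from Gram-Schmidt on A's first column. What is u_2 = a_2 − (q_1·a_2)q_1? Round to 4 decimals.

u_2 = (-2.3529, 0.5882)

a_1 = (1, 4); ‖a_1‖ = 4.1231, so q_1 = (0.2425, 0.9701).
q_1·a_2 = 0.2425·(-2) + 0.9701·2 = 1.4552.
u_2 = a_2 − 1.4552·q_1 = (-2.3529, 0.5882).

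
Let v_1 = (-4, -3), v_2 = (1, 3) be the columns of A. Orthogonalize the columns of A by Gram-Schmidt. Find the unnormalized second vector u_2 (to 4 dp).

u_2 = (-1.0800, 1.4400)

v_1 = (-4, -3); ‖v_1‖ = 5.0000, so q_1 = (-0.8000, -0.6000).
q_1·v_2 = (-0.8000)·1 + (-0.6000)·3 = -2.6000.
u_2 = v_2 + 2.6000·q_1 = (-1.0800, 1.4400).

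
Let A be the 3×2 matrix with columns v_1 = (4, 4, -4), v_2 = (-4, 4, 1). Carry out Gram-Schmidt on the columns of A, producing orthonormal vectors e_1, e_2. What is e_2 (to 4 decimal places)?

e_2 = (-0.6415, 0.7582, 0.1166)

e_1 = v_1/‖v_1‖ = (4, 4, -4)/6.9282 = (0.5774, 0.5774, -0.5774).
r_{12} = e_1·v_2 = -0.5774.
u_2 = v_2 + 0.5774·e_1 = (-3.6667, 4.3333, 0.6667).
‖u_2‖ = 5.7155, so e_2 = (-0.6415, 0.7582, 0.1166).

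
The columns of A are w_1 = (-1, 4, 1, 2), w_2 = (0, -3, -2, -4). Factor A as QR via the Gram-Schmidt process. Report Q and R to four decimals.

q_1 = w_1/‖w_1‖ = (-1, 4, 1, 2)/4.6904 = (-0.2132, 0.8528, 0.2132, 0.4264).
r_{12} = q_1·w_2 = -4.6904.
u_2 = w_2 + 4.6904·q_1 = (-1.0000, 1.0000, -1.0000, -2.0000).
‖u_2‖ = 2.6458, so q_2 = (-0.3780, 0.3780, -0.3780, -0.7559).

Q = [[-0.2132, -0.3780], [0.8528, 0.3780], [0.2132, -0.3780], [0.4264, -0.7559]], R = [[4.6904, -4.6904], [0.0000, 2.6458]]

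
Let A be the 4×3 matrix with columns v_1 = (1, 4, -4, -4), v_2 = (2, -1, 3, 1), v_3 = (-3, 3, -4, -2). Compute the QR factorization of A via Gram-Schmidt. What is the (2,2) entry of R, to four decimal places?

r_{22} = 2.8962

v_1 = (1, 4, -4, -4); ‖v_1‖ = 7.0000, so e_1 = (0.1429, 0.5714, -0.5714, -0.5714).
e_1·v_2 = 0.1429·2 + 0.5714·(-1) + (-0.5714)·3 + (-0.5714)·1 = -2.5714.
u_2 = v_2 + 2.5714·e_1 = (2.3673, 0.4694, 1.5306, -0.4694).
r_{22} = ‖u_2‖ = 2.8962.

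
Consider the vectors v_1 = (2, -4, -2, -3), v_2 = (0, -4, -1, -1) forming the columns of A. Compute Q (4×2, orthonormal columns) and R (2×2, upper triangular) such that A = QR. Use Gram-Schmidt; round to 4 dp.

v_1 = (2, -4, -2, -3); ‖v_1‖ = 5.7446, so q_1 = (0.3482, -0.6963, -0.3482, -0.5222).
q_1·v_2 = 0.3482·0 + (-0.6963)·(-4) + (-0.3482)·(-1) + (-0.5222)·(-1) = 3.6556.
u_2 = v_2 − 3.6556·q_1 = (-1.2727, -1.4545, 0.2727, 0.9091).
‖u_2‖ = 2.1532, so q_2 = (-0.5911, -0.6755, 0.1267, 0.4222).

Q = [[0.3482, -0.5911], [-0.6963, -0.6755], [-0.3482, 0.1267], [-0.5222, 0.4222]], R = [[5.7446, 3.6556], [0.0000, 2.1532]]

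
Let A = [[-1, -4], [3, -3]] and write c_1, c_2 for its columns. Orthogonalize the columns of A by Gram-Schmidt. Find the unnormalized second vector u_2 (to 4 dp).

u_2 = (-4.5000, -1.5000)

c_1 = (-1, 3); ‖c_1‖ = 3.1623, so e_1 = (-0.3162, 0.9487).
e_1·c_2 = (-0.3162)·(-4) + 0.9487·(-3) = -1.5811.
u_2 = c_2 + 1.5811·e_1 = (-4.5000, -1.5000).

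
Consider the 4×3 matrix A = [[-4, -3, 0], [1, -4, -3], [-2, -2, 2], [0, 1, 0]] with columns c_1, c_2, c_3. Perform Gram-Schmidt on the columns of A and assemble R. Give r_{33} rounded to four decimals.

q_1 = c_1/‖c_1‖ = (-4, 1, -2, 0)/4.5826 = (-0.8729, 0.2182, -0.4364, 0.0000).
r_{12} = q_1·c_2 = 2.6186.
u_2 = c_2 − 2.6186·q_1 = (-0.7143, -4.5714, -0.8571, 1.0000).
‖u_2‖ = 4.8107, so q_2 = (-0.1485, -0.9503, -0.1782, 0.2079).
r_{13} = q_1·c_3 = -1.5275; r_{23} = q_2·c_3 = 2.4944.
u_3 = c_3 + 1.5275·q_1 − 2.4944·q_2 = (-0.9630, -0.2963, 1.7778, -0.5185).
r_{33} = ‖u_3‖ = 2.1082.

r_{33} = 2.1082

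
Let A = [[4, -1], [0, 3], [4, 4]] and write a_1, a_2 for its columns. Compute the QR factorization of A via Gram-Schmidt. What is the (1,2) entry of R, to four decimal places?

e_1 = a_1/‖a_1‖ = (4, 0, 4)/5.6569 = (0.7071, 0.0000, 0.7071).
r_{12} = e_1·a_2 = 2.1213.

r_{12} = 2.1213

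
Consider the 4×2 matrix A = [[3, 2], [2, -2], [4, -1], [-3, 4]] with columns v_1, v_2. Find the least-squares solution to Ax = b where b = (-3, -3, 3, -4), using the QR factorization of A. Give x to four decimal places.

v_1 = (3, 2, 4, -3); ‖v_1‖ = 6.1644, so q_1 = (0.4867, 0.3244, 0.6489, -0.4867).
q_1·v_2 = 0.4867·2 + 0.3244·(-2) + 0.6489·(-1) + (-0.4867)·4 = -2.2711.
u_2 = v_2 + 2.2711·q_1 = (3.1053, -1.2632, 0.4737, 2.8947).
‖u_2‖ = 4.4544, so q_2 = (0.6971, -0.2836, 0.1063, 0.6499).
Qᵀb = (1.4600, -3.5210).
Back-substitute: x_2 = -3.5210/4.4544 = -0.7905.
x_1 = (1.4600 + 2.2711·(-0.7905))/6.1644 = -0.0544.

x = (-0.0544, -0.7905)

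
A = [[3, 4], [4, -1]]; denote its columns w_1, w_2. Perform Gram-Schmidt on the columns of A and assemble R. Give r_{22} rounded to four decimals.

w_1 = (3, 4); ‖w_1‖ = 5.0000, so e_1 = (0.6000, 0.8000).
e_1·w_2 = 0.6000·4 + 0.8000·(-1) = 1.6000.
u_2 = w_2 − 1.6000·e_1 = (3.0400, -2.2800).
r_{22} = ‖u_2‖ = 3.8000.

r_{22} = 3.8000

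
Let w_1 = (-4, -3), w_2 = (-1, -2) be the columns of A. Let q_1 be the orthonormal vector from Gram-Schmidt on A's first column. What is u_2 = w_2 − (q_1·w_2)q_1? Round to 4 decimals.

u_2 = (0.6000, -0.8000)

q_1 = w_1/‖w_1‖ = (-4, -3)/5.0000 = (-0.8000, -0.6000).
r_{12} = q_1·w_2 = 2.0000.
u_2 = w_2 − 2.0000·q_1 = (0.6000, -0.8000).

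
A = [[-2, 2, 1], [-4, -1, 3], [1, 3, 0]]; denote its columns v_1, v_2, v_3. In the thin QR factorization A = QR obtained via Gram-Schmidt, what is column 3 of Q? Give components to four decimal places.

q_3 = (-0.6516, 0.4739, 0.5923)

v_1 = (-2, -4, 1); ‖v_1‖ = 4.5826, so q_1 = (-0.4364, -0.8729, 0.2182).
q_1·v_2 = (-0.4364)·2 + (-0.8729)·(-1) + 0.2182·3 = 0.6547.
u_2 = v_2 − 0.6547·q_1 = (2.2857, -0.4286, 2.8571).
‖u_2‖ = 3.6839, so q_2 = (0.6205, -0.1163, 0.7756).
q_1·v_3 = (-0.4364)·1 + (-0.8729)·3 + 0.2182·0 = -3.0551; q_2·v_3 = 0.6205·1 + (-0.1163)·3 + 0.7756·0 = 0.2714.
u_3 = v_3 + 3.0551·q_1 − 0.2714·q_2 = (-0.5018, 0.3649, 0.4561).
‖u_3‖ = 0.7701, so q_3 = (-0.6516, 0.4739, 0.5923).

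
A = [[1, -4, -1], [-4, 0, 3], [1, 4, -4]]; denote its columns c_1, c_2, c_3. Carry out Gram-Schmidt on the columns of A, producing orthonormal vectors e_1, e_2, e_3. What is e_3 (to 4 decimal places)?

e_3 = (-0.6667, -0.3333, -0.6667)

e_1 = c_1/‖c_1‖ = (1, -4, 1)/4.2426 = (0.2357, -0.9428, 0.2357).
r_{12} = e_1·c_2 = 0.0000.
u_2 = c_2 + 0.0000·e_1 = (-4.0000, 0.0000, 4.0000).
‖u_2‖ = 5.6569, so e_2 = (-0.7071, 0.0000, 0.7071).
r_{13} = e_1·c_3 = -4.0069; r_{23} = e_2·c_3 = -2.1213.
u_3 = c_3 + 4.0069·e_1 + 2.1213·e_2 = (-1.5556, -0.7778, -1.5556).
‖u_3‖ = 2.3333, so e_3 = (-0.6667, -0.3333, -0.6667).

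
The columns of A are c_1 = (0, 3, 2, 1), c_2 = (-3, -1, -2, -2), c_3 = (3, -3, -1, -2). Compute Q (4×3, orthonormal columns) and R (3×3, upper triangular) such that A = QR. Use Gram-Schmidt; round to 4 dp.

c_1 = (0, 3, 2, 1); ‖c_1‖ = 3.7417, so e_1 = (0.0000, 0.8018, 0.5345, 0.2673).
e_1·c_2 = 0.0000·(-3) + 0.8018·(-1) + 0.5345·(-2) + 0.2673·(-2) = -2.4054.
u_2 = c_2 + 2.4054·e_1 = (-3.0000, 0.9286, -0.7143, -1.3571).
‖u_2‖ = 3.4949, so e_2 = (-0.8584, 0.2657, -0.2044, -0.3883).
e_1·c_3 = 0.0000·3 + 0.8018·(-3) + 0.5345·(-1) + 0.2673·(-2) = -3.4744; e_2·c_3 = (-0.8584)·3 + 0.2657·(-3) + (-0.2044)·(-1) + (-0.3883)·(-2) = -2.3912.
u_3 = c_3 + 3.4744·e_1 + 2.3912·e_2 = (0.9474, 0.4211, 0.3684, -2.0000).
‖u_3‖ = 2.2827, so e_3 = (0.4150, 0.1845, 0.1614, -0.8762).

Q = [[0.0000, -0.8584, 0.4150], [0.8018, 0.2657, 0.1845], [0.5345, -0.2044, 0.1614], [0.2673, -0.3883, -0.8762]], R = [[3.7417, -2.4054, -3.4744], [0.0000, 3.4949, -2.3912], [0.0000, 0.0000, 2.2827]]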